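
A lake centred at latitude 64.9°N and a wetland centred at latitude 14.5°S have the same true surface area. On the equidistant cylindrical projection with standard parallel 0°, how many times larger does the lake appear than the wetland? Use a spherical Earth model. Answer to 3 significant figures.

2.28

In the plate carrée (x = Rλ, y = Rφ), meridians are true-scale (h = 1) and parallels are stretched by k = sec φ.
Areal scale at 64.9°: h·k = 1.000 × 2.357 = 2.357.
Areal scale at 14.5°: h·k = 1.000 × 1.033 = 1.033.
Ratio = 2.357/1.033 ≈ 2.28.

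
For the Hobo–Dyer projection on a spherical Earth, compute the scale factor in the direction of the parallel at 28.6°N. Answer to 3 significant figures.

0.904

The Hobo–Dyer projection is cylindrical equal-area with φ₀ = 37.5°. For cylindrical equal-area with standard parallel φ₀, h = cos φ / cos φ₀ and k = cos φ₀ / cos φ, so h·k = 1.
k = cos 37.5° / cos 28.6° = 0.7934/0.8780 = 0.9036.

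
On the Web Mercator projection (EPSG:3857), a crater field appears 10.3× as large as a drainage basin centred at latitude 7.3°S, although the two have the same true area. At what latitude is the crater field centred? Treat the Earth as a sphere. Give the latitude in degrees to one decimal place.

72.0°

On Mercator, (apparent₁)/(apparent₂) = sec²φ₁ / sec²φ₂ when true areas are equal.
cos²φ₂ / cos²φ₁ = 10.3  ⇒  cos φ₁ = cos 7.3° / √10.3 = 0.9919/3.209 = 0.3091.
φ₁ = arccos(0.3091) ≈ 72.0°.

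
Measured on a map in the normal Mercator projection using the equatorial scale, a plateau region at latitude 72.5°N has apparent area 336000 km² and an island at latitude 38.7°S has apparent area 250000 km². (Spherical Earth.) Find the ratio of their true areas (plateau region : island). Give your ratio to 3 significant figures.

Mercator's areal exaggeration is sec²φ; hence true area = (apparent area) · cos²φ.
True area of plateau region: 336000 × cos²(72.5°) = 336000 × 0.09042 = 30380 km².
True area of island: 250000 × cos²(38.7°) = 250000 × 0.6091 = 152300 km².
Ratio = 30380 / 152300 ≈ 0.200.

0.200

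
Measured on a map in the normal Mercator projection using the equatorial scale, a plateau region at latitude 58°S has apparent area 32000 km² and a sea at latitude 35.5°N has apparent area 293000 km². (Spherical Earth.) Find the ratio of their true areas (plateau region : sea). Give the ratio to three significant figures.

Mercator's areal exaggeration is sec²φ; hence true area = (apparent area) · cos²φ.
True area of plateau region: 32000 × cos²(58°) = 32000 × 0.2808 = 8986 km².
True area of sea: 293000 × cos²(35.5°) = 293000 × 0.6628 = 194200 km².
Ratio = 8986 / 194200 ≈ 0.0463.

0.0463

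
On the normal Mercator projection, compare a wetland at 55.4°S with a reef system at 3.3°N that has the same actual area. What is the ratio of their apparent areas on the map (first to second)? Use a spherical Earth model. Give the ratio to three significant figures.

Mercator areal scale is sec²φ.
At 55.4°: sec²(55.4°) = 1/0.5678² = 3.101.
At 3.3°: sec²(3.3°) = 1/0.9983² = 1.003.
Ratio = 3.101/1.003 = cos²(3.3°)/cos²(55.4°) ≈ 3.09.

3.09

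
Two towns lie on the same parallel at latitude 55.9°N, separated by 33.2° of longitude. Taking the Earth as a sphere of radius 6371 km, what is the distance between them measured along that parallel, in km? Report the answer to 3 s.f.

2070 km

Arc length along a parallel = R cos φ · Δλ (with Δλ in radians).
= 6371 × cos 55.9° × (33.2° × π/180) = 6371 × 0.5606 × 0.5794 ≈ 2070 km.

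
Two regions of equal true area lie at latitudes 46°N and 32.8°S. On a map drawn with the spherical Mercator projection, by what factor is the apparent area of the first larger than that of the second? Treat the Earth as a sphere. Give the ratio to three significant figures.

Mercator is conformal with k = sec φ, so areal scale = k² = sec²φ.
At 46°: sec²(46°) = 1/0.6947² = 2.072.
At 32.8°: sec²(32.8°) = 1/0.8406² = 1.415.
Ratio = 2.072/1.415 = cos²(32.8°)/cos²(46°) ≈ 1.46.

1.46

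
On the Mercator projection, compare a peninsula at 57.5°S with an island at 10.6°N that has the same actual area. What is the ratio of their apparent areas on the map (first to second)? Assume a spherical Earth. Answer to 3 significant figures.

3.35

Mercator areal scale is sec²φ.
At 57.5°: sec²(57.5°) = 1/0.5373² = 3.464.
At 10.6°: sec²(10.6°) = 1/0.9829² = 1.035.
Ratio = 3.464/1.035 = cos²(10.6°)/cos²(57.5°) ≈ 3.35.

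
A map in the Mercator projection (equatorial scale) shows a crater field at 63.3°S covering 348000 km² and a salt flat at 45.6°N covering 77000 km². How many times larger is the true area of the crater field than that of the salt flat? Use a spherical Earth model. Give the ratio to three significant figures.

Mercator's areal exaggeration is sec²φ; hence true area = (apparent area) · cos²φ.
True area of crater field: 348000 × cos²(63.3°) = 348000 × 0.2019 = 70260 km².
True area of salt flat: 77000 × cos²(45.6°) = 77000 × 0.4895 = 37690 km².
Ratio = 70260 / 37690 ≈ 1.86.

1.86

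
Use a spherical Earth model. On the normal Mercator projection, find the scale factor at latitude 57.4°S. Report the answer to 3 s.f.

For Mercator, h = k = sec φ (a conformal cylindrical projection has a single point scale, 1/cos φ).
k = 1/cos 57.4° = 1/0.5388 = 1.856.

1.86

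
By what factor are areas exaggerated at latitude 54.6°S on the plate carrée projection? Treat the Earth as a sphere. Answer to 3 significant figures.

1.73

In the plate carrée (x = Rλ, y = Rφ), meridians are true-scale (h = 1) and parallels are stretched by k = sec φ.
Areal scale = h·k = 1 × sec φ; at 54.6°, h = 1.000, k = 1.726, so h·k = 1.726.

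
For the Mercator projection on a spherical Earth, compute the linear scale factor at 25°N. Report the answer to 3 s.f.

The Mercator projection is conformal; its linear scale factor is the same in every direction and equals sec φ = 1/cos φ.
k = 1/cos 25° = 1/0.9063 = 1.103.

1.10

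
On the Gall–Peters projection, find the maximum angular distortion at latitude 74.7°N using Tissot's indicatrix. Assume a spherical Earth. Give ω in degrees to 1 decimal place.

The Gall–Peters projection is cylindrical equal-area with φ₀ = 45°. Cylindrical equal-area (φ₀ = 45°): h = cos φ / cos 45° along meridians, k = cos 45° / cos φ along parallels; h·k = 1.
At 74.7°: h = 0.3732, k = 2.680; principal scales a = 2.680, b = 0.3732.
sin(ω/2) = (a − b)/(a + b) = 2.307/3.053 = 0.7555, so ω = 2 arcsin(0.7555) ≈ 98.1°.

98.1°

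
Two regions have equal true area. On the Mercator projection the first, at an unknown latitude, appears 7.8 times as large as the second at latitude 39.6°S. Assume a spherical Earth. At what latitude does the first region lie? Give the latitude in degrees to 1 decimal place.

74.0°

For equal true areas on Mercator, apparent areas scale as sec²φ, so the ratio is cos²φ₂ / cos²φ₁.
cos²φ₂ / cos²φ₁ = 7.8  ⇒  cos φ₁ = cos 39.6° / √7.8 = 0.7705/2.793 = 0.2759.
φ₁ = arccos(0.2759) ≈ 74.0°.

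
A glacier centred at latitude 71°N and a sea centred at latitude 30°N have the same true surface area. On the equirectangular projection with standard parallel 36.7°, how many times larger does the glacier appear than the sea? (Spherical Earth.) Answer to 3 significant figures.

2.66

In the equirectangular projection with standard parallel φ₀ = 36.7° (x = Rλ cos φ₀, y = Rφ), meridians are true-scale (h = 1) and the parallel scale is k = cos φ₀ / cos φ.
Areal scale at 71°: h·k = 1.000 × 2.463 = 2.463.
Areal scale at 30°: h·k = 1.000 × 0.9258 = 0.9258.
Ratio = 2.463/0.9258 ≈ 2.66.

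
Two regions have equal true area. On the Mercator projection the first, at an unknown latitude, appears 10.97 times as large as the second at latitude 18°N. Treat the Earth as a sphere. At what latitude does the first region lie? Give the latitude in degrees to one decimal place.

73.3°

Mercator areal scale is sec²φ, so apparent-area ratio = sec²φ₁ / sec²φ₂ = cos²φ₂ / cos²φ₁.
cos²φ₂ / cos²φ₁ = 10.97  ⇒  cos φ₁ = cos 18° / √10.97 = 0.9511/3.312 = 0.2871.
φ₁ = arccos(0.2871) ≈ 73.3°.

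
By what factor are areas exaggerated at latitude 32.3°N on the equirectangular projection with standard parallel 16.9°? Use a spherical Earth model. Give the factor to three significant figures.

1.13

The equidistant cylindrical projection with φ₀ = 16.9° has h = 1 (meridians true) and k = cos φ₀ / cos φ along parallels.
Areal scale = h·k = 1 × cos φ₀ / cos φ; at 32.3°, h = 1.000, k = 1.132, so h·k = 1.132.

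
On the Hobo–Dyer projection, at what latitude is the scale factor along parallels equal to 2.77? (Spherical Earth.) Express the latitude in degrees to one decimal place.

73.4°

The Hobo–Dyer projection is cylindrical equal-area with φ₀ = 37.5°. A cylindrical equal-area projection with standard parallel φ₀ has meridian scale h = cos φ / cos φ₀ and parallel scale k = cos φ₀ / cos φ (so areas are preserved, h·k = 1).
k = cos φ₀ / cos φ = 2.77  ⇒  cos φ = cos 37.5° / 2.77 = 0.2864.
φ = arccos(0.2864) ≈ 73.4°.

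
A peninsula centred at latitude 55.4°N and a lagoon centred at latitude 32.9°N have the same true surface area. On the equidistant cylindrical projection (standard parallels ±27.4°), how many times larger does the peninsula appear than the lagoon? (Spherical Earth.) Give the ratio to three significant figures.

In the equirectangular projection with standard parallel φ₀ = 27.4° (x = Rλ cos φ₀, y = Rφ), meridians are true-scale (h = 1) and the parallel scale is k = cos φ₀ / cos φ.
Areal scale at 55.4°: h·k = 1.000 × 1.563 = 1.563.
Areal scale at 32.9°: h·k = 1.000 × 1.057 = 1.057.
Ratio = 1.563/1.057 ≈ 1.48.

1.48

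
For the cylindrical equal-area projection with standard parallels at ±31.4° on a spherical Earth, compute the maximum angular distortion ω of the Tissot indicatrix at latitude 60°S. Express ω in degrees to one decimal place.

For cylindrical equal-area with standard parallel φ₀, h = cos φ / cos φ₀ and k = cos φ₀ / cos φ, so h·k = 1.
At 60°: h = 0.5858, k = 1.707; principal scales a = 1.707, b = 0.5858.
sin(ω/2) = (a − b)/(a + b) = 1.121/2.293 = 0.4890, so ω = 2 arcsin(0.4890) ≈ 58.6°.

58.6°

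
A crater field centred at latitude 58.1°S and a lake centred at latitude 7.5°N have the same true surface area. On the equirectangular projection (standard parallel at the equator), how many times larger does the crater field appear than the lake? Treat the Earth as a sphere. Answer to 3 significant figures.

Plate carrée maps x = Rλ, y = Rφ. The meridian scale is h = 1 and the parallel scale is k = 1/cos φ = sec φ.
Areal scale at 58.1°: h·k = 1.000 × 1.892 = 1.892.
Areal scale at 7.5°: h·k = 1.000 × 1.009 = 1.009.
Ratio = 1.892/1.009 ≈ 1.88.

1.88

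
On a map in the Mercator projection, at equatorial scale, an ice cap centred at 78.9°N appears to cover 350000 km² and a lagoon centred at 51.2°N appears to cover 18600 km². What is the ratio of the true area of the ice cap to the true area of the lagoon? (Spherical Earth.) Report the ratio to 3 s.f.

1.78

On Mercator the areal scale is sec²φ, so true area = apparent × cos²φ.
True area of ice cap: 350000 × cos²(78.9°) = 350000 × 0.03706 = 12970 km².
True area of lagoon: 18600 × cos²(51.2°) = 18600 × 0.3926 = 7303 km².
Ratio = 12970 / 7303 ≈ 1.78.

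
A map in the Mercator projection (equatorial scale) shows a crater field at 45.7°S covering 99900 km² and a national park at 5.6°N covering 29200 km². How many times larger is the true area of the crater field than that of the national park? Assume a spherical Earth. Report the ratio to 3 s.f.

1.68

Mercator's areal exaggeration is sec²φ; hence true area = (apparent area) · cos²φ.
True area of crater field: 99900 × cos²(45.7°) = 99900 × 0.4878 = 48730 km².
True area of national park: 29200 × cos²(5.6°) = 29200 × 0.9905 = 28920 km².
Ratio = 48730 / 28920 ≈ 1.68.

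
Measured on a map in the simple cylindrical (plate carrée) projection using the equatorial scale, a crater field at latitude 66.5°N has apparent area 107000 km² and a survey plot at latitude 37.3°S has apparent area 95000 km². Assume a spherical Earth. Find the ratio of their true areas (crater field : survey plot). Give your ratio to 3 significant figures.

0.565

On the plate carrée, areal scale = h·k = 1 × sec φ, so true area = apparent × cos φ.
True area of crater field: 107000 × cos(66.5°) = 107000 × 0.3987 = 42670 km².
True area of survey plot: 95000 × cos(37.3°) = 95000 × 0.7955 = 75570 km².
Ratio = 42670 / 75570 ≈ 0.565.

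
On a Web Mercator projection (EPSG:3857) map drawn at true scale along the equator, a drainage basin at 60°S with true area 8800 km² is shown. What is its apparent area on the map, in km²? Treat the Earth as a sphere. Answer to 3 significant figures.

35200 km²

Mercator is conformal, so the point scale is isotropic: h = k = sec φ = 1/cos φ.
Areal scale = k² = sec²φ = 1/cos²(60°) = 1/0.5000² = 4.000.
Apparent area = 8800 × 4.000 ≈ 35200 km².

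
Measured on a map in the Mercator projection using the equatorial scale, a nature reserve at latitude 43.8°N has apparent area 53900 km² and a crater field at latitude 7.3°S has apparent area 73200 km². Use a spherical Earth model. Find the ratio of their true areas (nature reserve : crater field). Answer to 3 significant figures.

0.390

On Mercator the areal scale is sec²φ, so true area = apparent × cos²φ.
True area of nature reserve: 53900 × cos²(43.8°) = 53900 × 0.5209 = 28080 km².
True area of crater field: 73200 × cos²(7.3°) = 73200 × 0.9839 = 72020 km².
Ratio = 28080 / 72020 ≈ 0.390.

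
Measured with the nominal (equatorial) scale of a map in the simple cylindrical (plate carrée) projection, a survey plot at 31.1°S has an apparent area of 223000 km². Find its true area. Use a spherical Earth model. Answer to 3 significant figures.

191000 km²

Plate carrée maps x = Rλ, y = Rφ. The meridian scale is h = 1 and the parallel scale is k = 1/cos φ = sec φ.
Areal scale = h·k = 1 × sec φ; at 31.1°, h = 1.000, k = 1.168, so h·k = 1.168.
True area = apparent / (areal scale) = 223000 / 1.168 ≈ 191000 km².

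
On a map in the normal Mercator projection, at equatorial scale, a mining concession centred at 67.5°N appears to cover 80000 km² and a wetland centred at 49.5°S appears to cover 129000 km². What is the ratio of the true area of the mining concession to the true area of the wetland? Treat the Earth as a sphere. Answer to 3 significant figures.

On Mercator the areal scale is sec²φ, so true area = apparent × cos²φ.
True area of mining concession: 80000 × cos²(67.5°) = 80000 × 0.1464 = 11720 km².
True area of wetland: 129000 × cos²(49.5°) = 129000 × 0.4218 = 54410 km².
Ratio = 11720 / 54410 ≈ 0.215.

0.215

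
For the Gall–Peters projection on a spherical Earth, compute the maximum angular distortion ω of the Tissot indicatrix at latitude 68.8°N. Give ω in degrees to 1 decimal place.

71.7°

Gall–Peters is a cylindrical equal-area projection with standard parallels at ±45°. Cylindrical equal-area (φ₀ = 45°): h = cos φ / cos 45° along meridians, k = cos 45° / cos φ along parallels; h·k = 1.
At 68.8°: h = 0.5114, k = 1.955; principal scales a = 1.955, b = 0.5114.
sin(ω/2) = (a − b)/(a + b) = 1.444/2.467 = 0.5854, so ω = 2 arcsin(0.5854) ≈ 71.7°.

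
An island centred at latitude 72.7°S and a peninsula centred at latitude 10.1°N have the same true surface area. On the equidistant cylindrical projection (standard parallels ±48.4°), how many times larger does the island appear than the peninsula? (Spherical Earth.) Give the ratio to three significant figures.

3.31

In the equirectangular projection with standard parallel φ₀ = 48.4° (x = Rλ cos φ₀, y = Rφ), meridians are true-scale (h = 1) and the parallel scale is k = cos φ₀ / cos φ.
Areal scale at 72.7°: h·k = 1.000 × 2.233 = 2.233.
Areal scale at 10.1°: h·k = 1.000 × 0.6744 = 0.6744.
Ratio = 2.233/0.6744 ≈ 3.31.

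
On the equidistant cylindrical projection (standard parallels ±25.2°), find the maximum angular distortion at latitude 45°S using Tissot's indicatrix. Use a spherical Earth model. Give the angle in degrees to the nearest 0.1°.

14.1°

With standard parallel φ₀ = 25.2°, the equirectangular projection gives x = Rλ cos φ₀, y = Rφ, so h = 1 and k = cos 25.2° / cos φ.
At 45°: h = 1.000, k = 1.280; principal scales a = 1.280, b = 1.000.
sin(ω/2) = (a − b)/(a + b) = 0.2796/2.280 = 0.1227, so ω = 2 arcsin(0.1227) ≈ 14.1°.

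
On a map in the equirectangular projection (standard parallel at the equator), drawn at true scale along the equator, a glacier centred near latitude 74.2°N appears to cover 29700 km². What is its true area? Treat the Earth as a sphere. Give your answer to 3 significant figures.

In the plate carrée (x = Rλ, y = Rφ), meridians are true-scale (h = 1) and parallels are stretched by k = sec φ.
Areal scale = h·k = 1 × sec φ; at 74.2°, h = 1.000, k = 3.673, so h·k = 3.673.
True area = apparent / (areal scale) = 29700 / 3.673 ≈ 8090 km².

8090 km²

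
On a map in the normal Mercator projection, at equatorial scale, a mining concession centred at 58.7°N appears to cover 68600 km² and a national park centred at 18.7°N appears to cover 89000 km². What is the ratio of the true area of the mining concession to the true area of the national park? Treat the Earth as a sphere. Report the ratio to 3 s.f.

0.232

Mercator's areal exaggeration is sec²φ; hence true area = (apparent area) · cos²φ.
True area of mining concession: 68600 × cos²(58.7°) = 68600 × 0.2699 = 18520 km².
True area of national park: 89000 × cos²(18.7°) = 89000 × 0.8972 = 79850 km².
Ratio = 18520 / 79850 ≈ 0.232.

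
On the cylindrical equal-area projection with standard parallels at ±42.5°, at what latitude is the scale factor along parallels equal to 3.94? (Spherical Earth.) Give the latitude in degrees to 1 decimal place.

Cylindrical equal-area (φ₀ = 42.5°): h = cos φ / cos 42.5° along meridians, k = cos 42.5° / cos φ along parallels; h·k = 1.
k = cos φ₀ / cos φ = 3.94  ⇒  cos φ = cos 42.5° / 3.94 = 0.1871.
φ = arccos(0.1871) ≈ 79.2°.

79.2°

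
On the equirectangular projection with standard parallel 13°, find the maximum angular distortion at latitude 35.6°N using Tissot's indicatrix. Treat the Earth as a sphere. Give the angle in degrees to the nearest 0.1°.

10.4°

In the equirectangular projection with standard parallel φ₀ = 13° (x = Rλ cos φ₀, y = Rφ), meridians are true-scale (h = 1) and the parallel scale is k = cos φ₀ / cos φ.
At 35.6°: h = 1.000, k = 1.198; principal scales a = 1.198, b = 1.000.
sin(ω/2) = (a − b)/(a + b) = 0.1983/2.198 = 0.09022, so ω = 2 arcsin(0.09022) ≈ 10.4°.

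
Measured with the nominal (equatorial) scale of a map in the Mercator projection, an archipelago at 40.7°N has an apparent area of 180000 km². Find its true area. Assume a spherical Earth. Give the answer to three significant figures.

103000 km²

Mercator is conformal, so the point scale is isotropic: h = k = sec φ = 1/cos φ.
Areal scale = k² = sec²φ = 1/cos²(40.7°) = 1/0.7581² = 1.740.
True area = apparent / (areal scale) = 180000 / 1.740 ≈ 103000 km².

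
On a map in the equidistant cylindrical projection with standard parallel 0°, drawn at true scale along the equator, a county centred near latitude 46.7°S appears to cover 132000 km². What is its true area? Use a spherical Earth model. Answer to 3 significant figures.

90500 km²

In the plate carrée (x = Rλ, y = Rφ), meridians are true-scale (h = 1) and parallels are stretched by k = sec φ.
Areal scale = h·k = 1 × sec φ; at 46.7°, h = 1.000, k = 1.458, so h·k = 1.458.
True area = apparent / (areal scale) = 132000 / 1.458 ≈ 90500 km².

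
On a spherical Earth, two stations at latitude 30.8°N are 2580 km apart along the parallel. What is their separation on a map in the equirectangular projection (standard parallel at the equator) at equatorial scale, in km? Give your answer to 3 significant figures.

3000 km

Plate carrée maps x = Rλ, y = Rφ. The meridian scale is h = 1 and the parallel scale is k = 1/cos φ = sec φ.
Along the parallel, k = sec 30.8° = 1/0.8590 = 1.164.
Map distance = 2580 × 1.164 ≈ 3000 km.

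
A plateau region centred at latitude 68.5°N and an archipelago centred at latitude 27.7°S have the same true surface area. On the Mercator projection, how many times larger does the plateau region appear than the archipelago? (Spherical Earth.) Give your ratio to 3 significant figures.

Mercator is conformal with k = sec φ, so areal scale = k² = sec²φ.
At 68.5°: sec²(68.5°) = 1/0.3665² = 7.445.
At 27.7°: sec²(27.7°) = 1/0.8854² = 1.276.
Ratio = 7.445/1.276 = cos²(27.7°)/cos²(68.5°) ≈ 5.84.

5.84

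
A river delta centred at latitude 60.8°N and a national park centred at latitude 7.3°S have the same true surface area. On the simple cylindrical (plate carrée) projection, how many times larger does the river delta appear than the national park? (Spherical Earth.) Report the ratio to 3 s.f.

In the plate carrée (x = Rλ, y = Rφ), meridians are true-scale (h = 1) and parallels are stretched by k = sec φ.
Areal scale at 60.8°: h·k = 1.000 × 2.050 = 2.050.
Areal scale at 7.3°: h·k = 1.000 × 1.008 = 1.008.
Ratio = 2.050/1.008 ≈ 2.03.

2.03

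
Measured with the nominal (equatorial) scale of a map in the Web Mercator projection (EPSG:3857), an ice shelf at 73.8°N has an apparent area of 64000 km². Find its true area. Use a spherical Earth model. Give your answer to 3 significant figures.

The Mercator projection is conformal; its linear scale factor is the same in every direction and equals sec φ = 1/cos φ.
Areal scale = k² = sec²φ = 1/cos²(73.8°) = 1/0.2790² = 12.85.
True area = apparent / (areal scale) = 64000 / 12.85 ≈ 4980 km².

4980 km²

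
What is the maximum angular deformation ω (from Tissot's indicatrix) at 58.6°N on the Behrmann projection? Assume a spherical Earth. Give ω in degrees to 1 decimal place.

Behrmann is a cylindrical equal-area projection with standard parallels at ±30°. Cylindrical equal-area (φ₀ = 30°): h = cos φ / cos 30° along meridians, k = cos 30° / cos φ along parallels; h·k = 1.
At 58.6°: h = 0.6016, k = 1.662; principal scales a = 1.662, b = 0.6016.
sin(ω/2) = (a − b)/(a + b) = 1.061/2.264 = 0.4685, so ω = 2 arcsin(0.4685) ≈ 55.9°.

55.9°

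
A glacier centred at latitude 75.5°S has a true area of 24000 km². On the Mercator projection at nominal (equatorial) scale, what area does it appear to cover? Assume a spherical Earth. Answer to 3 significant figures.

The Mercator projection is conformal; its linear scale factor is the same in every direction and equals sec φ = 1/cos φ.
Areal scale = k² = sec²φ = 1/cos²(75.5°) = 1/0.2504² = 15.95.
Apparent area = 24000 × 15.95 ≈ 383000 km².

383000 km²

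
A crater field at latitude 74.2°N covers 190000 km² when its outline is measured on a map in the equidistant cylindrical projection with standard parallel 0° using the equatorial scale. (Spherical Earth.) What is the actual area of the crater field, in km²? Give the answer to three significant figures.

Plate carrée maps x = Rλ, y = Rφ. The meridian scale is h = 1 and the parallel scale is k = 1/cos φ = sec φ.
Areal scale = h·k = 1 × sec φ; at 74.2°, h = 1.000, k = 3.673, so h·k = 3.673.
True area = apparent / (areal scale) = 190000 / 3.673 ≈ 51700 km².

51700 km²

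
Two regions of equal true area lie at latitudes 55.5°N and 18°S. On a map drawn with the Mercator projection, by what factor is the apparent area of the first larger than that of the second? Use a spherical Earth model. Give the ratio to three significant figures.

On Mercator, area is exaggerated by sec²φ = 1/cos²φ.
At 55.5°: sec²(55.5°) = 1/0.5664² = 3.117.
At 18°: sec²(18°) = 1/0.9511² = 1.106.
Ratio = 3.117/1.106 = cos²(18°)/cos²(55.5°) ≈ 2.82.

2.82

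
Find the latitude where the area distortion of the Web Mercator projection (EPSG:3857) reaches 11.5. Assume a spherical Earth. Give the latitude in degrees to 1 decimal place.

Mercator areal scale is sec²φ.
sec²φ = 11.5  ⇒  cos²φ = 0.08696  ⇒  cos φ = 0.2949.
φ = arccos(0.2949) ≈ 72.8°.

72.8°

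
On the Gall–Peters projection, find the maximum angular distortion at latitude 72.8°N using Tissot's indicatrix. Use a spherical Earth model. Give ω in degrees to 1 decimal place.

The Gall–Peters projection is cylindrical equal-area with φ₀ = 45°. Cylindrical equal-area (φ₀ = 45°): h = cos φ / cos 45° along meridians, k = cos 45° / cos φ along parallels; h·k = 1.
At 72.8°: h = 0.4182, k = 2.391; principal scales a = 2.391, b = 0.4182.
sin(ω/2) = (a − b)/(a + b) = 1.973/2.809 = 0.7023, so ω = 2 arcsin(0.7023) ≈ 89.2°.

89.2°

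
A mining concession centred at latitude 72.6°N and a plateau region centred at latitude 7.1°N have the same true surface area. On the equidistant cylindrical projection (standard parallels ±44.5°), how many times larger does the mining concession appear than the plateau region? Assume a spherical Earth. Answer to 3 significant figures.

In the equirectangular projection with standard parallel φ₀ = 44.5° (x = Rλ cos φ₀, y = Rφ), meridians are true-scale (h = 1) and the parallel scale is k = cos φ₀ / cos φ.
Areal scale at 72.6°: h·k = 1.000 × 2.385 = 2.385.
Areal scale at 7.1°: h·k = 1.000 × 0.7188 = 0.7188.
Ratio = 2.385/0.7188 ≈ 3.32.

3.32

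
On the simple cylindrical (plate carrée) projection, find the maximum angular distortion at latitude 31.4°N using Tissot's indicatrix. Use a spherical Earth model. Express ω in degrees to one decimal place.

9.1°

Plate carrée maps x = Rλ, y = Rφ. The meridian scale is h = 1 and the parallel scale is k = 1/cos φ = sec φ.
At 31.4°: h = 1.000, k = 1.172; principal scales a = 1.172, b = 1.000.
sin(ω/2) = (a − b)/(a + b) = 0.1716/2.172 = 0.07901, so ω = 2 arcsin(0.07901) ≈ 9.1°.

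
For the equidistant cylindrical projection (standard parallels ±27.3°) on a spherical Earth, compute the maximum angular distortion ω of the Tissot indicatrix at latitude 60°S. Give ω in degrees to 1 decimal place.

The equidistant cylindrical projection with φ₀ = 27.3° has h = 1 (meridians true) and k = cos φ₀ / cos φ along parallels.
At 60°: h = 1.000, k = 1.777; principal scales a = 1.777, b = 1.000.
sin(ω/2) = (a − b)/(a + b) = 0.7772/2.777 = 0.2799, so ω = 2 arcsin(0.2799) ≈ 32.5°.

32.5°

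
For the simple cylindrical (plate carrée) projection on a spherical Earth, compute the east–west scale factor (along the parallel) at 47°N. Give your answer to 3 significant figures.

1.47

Plate carrée maps x = Rλ, y = Rφ. The meridian scale is h = 1 and the parallel scale is k = 1/cos φ = sec φ.
k = 1/cos 47° = 1/0.6820 = 1.466.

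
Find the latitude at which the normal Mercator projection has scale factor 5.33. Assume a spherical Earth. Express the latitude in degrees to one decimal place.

79.2°

Mercator scale is k = sec φ = 1/cos φ.
1/cos φ = 5.33  ⇒  cos φ = 0.1876  ⇒  φ = arccos(0.1876) ≈ 79.2°.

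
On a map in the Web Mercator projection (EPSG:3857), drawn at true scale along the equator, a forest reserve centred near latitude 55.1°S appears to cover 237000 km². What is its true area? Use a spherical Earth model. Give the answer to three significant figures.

Mercator is conformal, so the point scale is isotropic: h = k = sec φ = 1/cos φ.
Areal scale = k² = sec²φ = 1/cos²(55.1°) = 1/0.5721² = 3.055.
True area = apparent / (areal scale) = 237000 / 3.055 ≈ 77600 km².

77600 km²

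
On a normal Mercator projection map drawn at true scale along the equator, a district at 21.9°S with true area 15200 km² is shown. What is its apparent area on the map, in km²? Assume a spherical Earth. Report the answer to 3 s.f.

17700 km²

Mercator is conformal, so the point scale is isotropic: h = k = sec φ = 1/cos φ.
Areal scale = k² = sec²φ = 1/cos²(21.9°) = 1/0.9278² = 1.162.
Apparent area = 15200 × 1.162 ≈ 17700 km².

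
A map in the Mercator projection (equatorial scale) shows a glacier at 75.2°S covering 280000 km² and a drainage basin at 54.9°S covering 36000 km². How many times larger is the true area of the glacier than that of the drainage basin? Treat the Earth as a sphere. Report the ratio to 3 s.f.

Mercator's areal exaggeration is sec²φ; hence true area = (apparent area) · cos²φ.
True area of glacier: 280000 × cos²(75.2°) = 280000 × 0.06525 = 18270 km².
True area of drainage basin: 36000 × cos²(54.9°) = 36000 × 0.3306 = 11900 km².
Ratio = 18270 / 11900 ≈ 1.54.

1.54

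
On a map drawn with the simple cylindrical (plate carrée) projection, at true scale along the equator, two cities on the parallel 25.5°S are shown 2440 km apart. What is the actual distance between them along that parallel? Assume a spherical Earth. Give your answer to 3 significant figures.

In the plate carrée (x = Rλ, y = Rφ), meridians are true-scale (h = 1) and parallels are stretched by k = sec φ.
Along the parallel at 25.5°, map distances are exaggerated by k = sec 25.5° = 1.108.
True distance = 2440 / 1.108 = 2440 × cos 25.5° ≈ 2200 km.

2200 km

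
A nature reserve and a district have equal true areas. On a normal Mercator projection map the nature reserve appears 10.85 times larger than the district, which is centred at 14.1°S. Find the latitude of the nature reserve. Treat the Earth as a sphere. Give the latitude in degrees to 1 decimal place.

On Mercator, (apparent₁)/(apparent₂) = sec²φ₁ / sec²φ₂ when true areas are equal.
cos²φ₂ / cos²φ₁ = 10.85  ⇒  cos φ₁ = cos 14.1° / √10.85 = 0.9699/3.294 = 0.2944.
φ₁ = arccos(0.2944) ≈ 72.9°.

72.9°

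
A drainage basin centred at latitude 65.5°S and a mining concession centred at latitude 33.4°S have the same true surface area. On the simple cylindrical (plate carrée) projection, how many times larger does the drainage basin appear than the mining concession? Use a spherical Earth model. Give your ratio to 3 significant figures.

Plate carrée maps x = Rλ, y = Rφ. The meridian scale is h = 1 and the parallel scale is k = 1/cos φ = sec φ.
Areal scale at 65.5°: h·k = 1.000 × 2.411 = 2.411.
Areal scale at 33.4°: h·k = 1.000 × 1.198 = 1.198.
Ratio = 2.411/1.198 ≈ 2.01.

2.01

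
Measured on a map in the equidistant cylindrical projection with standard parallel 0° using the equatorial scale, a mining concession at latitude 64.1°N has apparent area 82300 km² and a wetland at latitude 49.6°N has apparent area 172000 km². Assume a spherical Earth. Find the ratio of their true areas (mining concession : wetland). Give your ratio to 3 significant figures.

Plate carrée has h = 1 and k = sec φ, giving areal scale sec φ; true area = (apparent area) · cos φ.
True area of mining concession: 82300 × cos(64.1°) = 82300 × 0.4368 = 35950 km².
True area of wetland: 172000 × cos(49.6°) = 172000 × 0.6481 = 111500 km².
Ratio = 35950 / 111500 ≈ 0.322.

0.322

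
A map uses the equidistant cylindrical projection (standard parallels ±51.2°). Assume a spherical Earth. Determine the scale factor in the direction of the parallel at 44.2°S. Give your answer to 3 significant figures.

The equidistant cylindrical projection with φ₀ = 51.2° has h = 1 (meridians true) and k = cos φ₀ / cos φ along parallels.
k = cos 51.2° / cos 44.2° = 0.6266/0.7169 = 0.8740.

0.874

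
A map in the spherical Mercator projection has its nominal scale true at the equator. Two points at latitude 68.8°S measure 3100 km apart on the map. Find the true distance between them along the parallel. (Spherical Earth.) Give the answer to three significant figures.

For Mercator, h = k = sec φ (a conformal cylindrical projection has a single point scale, 1/cos φ).
Along the parallel at 68.8°, map distances are exaggerated by k = sec 68.8° = 2.765.
True distance = 3100 / 2.765 = 3100 × cos 68.8° ≈ 1120 km.

1120 km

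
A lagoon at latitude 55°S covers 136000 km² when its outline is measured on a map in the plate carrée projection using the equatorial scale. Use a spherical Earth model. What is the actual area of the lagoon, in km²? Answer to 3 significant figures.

78000 km²

In the plate carrée (x = Rλ, y = Rφ), meridians are true-scale (h = 1) and parallels are stretched by k = sec φ.
Areal scale = h·k = 1 × sec φ; at 55°, h = 1.000, k = 1.743, so h·k = 1.743.
True area = apparent / (areal scale) = 136000 / 1.743 ≈ 78000 km².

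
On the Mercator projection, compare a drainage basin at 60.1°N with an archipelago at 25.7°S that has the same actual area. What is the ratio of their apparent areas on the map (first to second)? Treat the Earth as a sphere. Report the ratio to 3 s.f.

3.27

Mercator is conformal with k = sec φ, so areal scale = k² = sec²φ.
At 60.1°: sec²(60.1°) = 1/0.4985² = 4.024.
At 25.7°: sec²(25.7°) = 1/0.9011² = 1.232.
Ratio = 4.024/1.232 = cos²(25.7°)/cos²(60.1°) ≈ 3.27.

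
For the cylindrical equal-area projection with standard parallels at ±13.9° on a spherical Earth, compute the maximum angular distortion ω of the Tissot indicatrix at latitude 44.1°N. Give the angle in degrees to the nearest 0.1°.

A cylindrical equal-area projection with standard parallel φ₀ has meridian scale h = cos φ / cos φ₀ and parallel scale k = cos φ₀ / cos φ (so areas are preserved, h·k = 1).
At 44.1°: h = 0.7398, k = 1.352; principal scales a = 1.352, b = 0.7398.
sin(ω/2) = (a − b)/(a + b) = 0.6119/2.092 = 0.2926, so ω = 2 arcsin(0.2926) ≈ 34.0°.

34.0°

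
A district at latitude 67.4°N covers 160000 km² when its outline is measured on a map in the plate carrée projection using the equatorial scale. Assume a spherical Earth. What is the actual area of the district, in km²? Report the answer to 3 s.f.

Plate carrée maps x = Rλ, y = Rφ. The meridian scale is h = 1 and the parallel scale is k = 1/cos φ = sec φ.
Areal scale = h·k = 1 × sec φ; at 67.4°, h = 1.000, k = 2.602, so h·k = 2.602.
True area = apparent / (areal scale) = 160000 / 2.602 ≈ 61500 km².

61500 km²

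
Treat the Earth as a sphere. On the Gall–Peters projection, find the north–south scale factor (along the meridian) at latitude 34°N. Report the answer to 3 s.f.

Gall–Peters is a cylindrical equal-area projection with standard parallels at ±45°. A cylindrical equal-area projection with standard parallel φ₀ has meridian scale h = cos φ / cos φ₀ and parallel scale k = cos φ₀ / cos φ (so areas are preserved, h·k = 1).
h = cos 34° / cos 45° = 0.8290/0.7071 = 1.172.

1.17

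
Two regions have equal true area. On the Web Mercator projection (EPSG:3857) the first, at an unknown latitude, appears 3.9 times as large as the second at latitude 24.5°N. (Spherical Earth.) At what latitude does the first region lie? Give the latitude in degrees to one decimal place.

62.6°

For equal true areas on Mercator, apparent areas scale as sec²φ, so the ratio is cos²φ₂ / cos²φ₁.
cos²φ₂ / cos²φ₁ = 3.9  ⇒  cos φ₁ = cos 24.5° / √3.9 = 0.9100/1.975 = 0.4608.
φ₁ = arccos(0.4608) ≈ 62.6°.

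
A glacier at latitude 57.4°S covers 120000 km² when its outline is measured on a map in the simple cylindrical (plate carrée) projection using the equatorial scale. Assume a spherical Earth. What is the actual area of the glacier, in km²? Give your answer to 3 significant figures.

64700 km²

Plate carrée maps x = Rλ, y = Rφ. The meridian scale is h = 1 and the parallel scale is k = 1/cos φ = sec φ.
Areal scale = h·k = 1 × sec φ; at 57.4°, h = 1.000, k = 1.856, so h·k = 1.856.
True area = apparent / (areal scale) = 120000 / 1.856 ≈ 64700 km².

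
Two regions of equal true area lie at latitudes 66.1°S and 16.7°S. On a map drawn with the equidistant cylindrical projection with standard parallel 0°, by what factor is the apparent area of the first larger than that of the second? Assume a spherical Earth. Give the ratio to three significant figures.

For the equirectangular projection with φ₀ = 0 (plate carrée), h = 1 along meridians and k = sec φ along parallels.
Areal scale at 66.1°: h·k = 1.000 × 2.468 = 2.468.
Areal scale at 16.7°: h·k = 1.000 × 1.044 = 1.044.
Ratio = 2.468/1.044 ≈ 2.36.

2.36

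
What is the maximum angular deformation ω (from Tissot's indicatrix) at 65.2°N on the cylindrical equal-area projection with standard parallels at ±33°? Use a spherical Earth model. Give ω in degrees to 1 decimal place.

73.7°

Cylindrical equal-area (φ₀ = 33°): h = cos φ / cos 33° along meridians, k = cos 33° / cos φ along parallels; h·k = 1.
At 65.2°: h = 0.5001, k = 1.999; principal scales a = 1.999, b = 0.5001.
sin(ω/2) = (a − b)/(a + b) = 1.499/2.500 = 0.5998, so ω = 2 arcsin(0.5998) ≈ 73.7°.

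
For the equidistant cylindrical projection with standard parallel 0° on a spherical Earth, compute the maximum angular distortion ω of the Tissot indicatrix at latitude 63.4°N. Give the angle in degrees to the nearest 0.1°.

Plate carrée maps x = Rλ, y = Rφ. The meridian scale is h = 1 and the parallel scale is k = 1/cos φ = sec φ.
At 63.4°: h = 1.000, k = 2.233; principal scales a = 2.233, b = 1.000.
sin(ω/2) = (a − b)/(a + b) = 1.233/3.233 = 0.3814, so ω = 2 arcsin(0.3814) ≈ 44.8°.

44.8°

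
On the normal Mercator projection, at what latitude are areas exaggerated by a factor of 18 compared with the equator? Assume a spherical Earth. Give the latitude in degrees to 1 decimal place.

Mercator areal scale is sec²φ.
sec²φ = 18  ⇒  cos²φ = 0.05556  ⇒  cos φ = 0.2357.
φ = arccos(0.2357) ≈ 76.4°.

76.4°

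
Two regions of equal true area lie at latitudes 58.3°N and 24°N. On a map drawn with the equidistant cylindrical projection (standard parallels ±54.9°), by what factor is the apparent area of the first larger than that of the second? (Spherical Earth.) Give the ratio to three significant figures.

1.74

In the equirectangular projection with standard parallel φ₀ = 54.9° (x = Rλ cos φ₀, y = Rφ), meridians are true-scale (h = 1) and the parallel scale is k = cos φ₀ / cos φ.
Areal scale at 58.3°: h·k = 1.000 × 1.094 = 1.094.
Areal scale at 24°: h·k = 1.000 × 0.6294 = 0.6294.
Ratio = 1.094/0.6294 ≈ 1.74.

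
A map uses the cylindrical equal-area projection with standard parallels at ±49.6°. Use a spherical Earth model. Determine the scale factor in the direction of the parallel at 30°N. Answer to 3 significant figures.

Cylindrical equal-area (φ₀ = 49.6°): h = cos φ / cos 49.6° along meridians, k = cos 49.6° / cos φ along parallels; h·k = 1.
k = cos 49.6° / cos 30° = 0.6481/0.8660 = 0.7484.

0.748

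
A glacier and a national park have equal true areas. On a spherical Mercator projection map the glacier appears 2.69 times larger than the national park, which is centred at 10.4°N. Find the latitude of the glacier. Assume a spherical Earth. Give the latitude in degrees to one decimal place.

On Mercator, (apparent₁)/(apparent₂) = sec²φ₁ / sec²φ₂ when true areas are equal.
cos²φ₂ / cos²φ₁ = 2.69  ⇒  cos φ₁ = cos 10.4° / √2.69 = 0.9836/1.640 = 0.5997.
φ₁ = arccos(0.5997) ≈ 53.2°.

53.2°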